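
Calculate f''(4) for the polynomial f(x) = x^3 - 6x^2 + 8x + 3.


First derivative:
f'(x) = 3x^2 - 12x + 8
Second derivative:
f''(x) = 6x - 12
Substitute x = 4:
f''(4) = 6 * 4 - 12
= 24 - 12
= 12

12


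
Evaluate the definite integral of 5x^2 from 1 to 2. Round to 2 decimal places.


Find the antiderivative of 5x^2:
F(x) = 5/3 * x^3
Apply the Fundamental Theorem of Calculus:
F(2) - F(1)
= 5/3 * 2^3 - 5/3 * 1^3
= 5/3 * (8 - 1)
= 5/3 * 7
= 35/3 ≈ 11.67

11.67


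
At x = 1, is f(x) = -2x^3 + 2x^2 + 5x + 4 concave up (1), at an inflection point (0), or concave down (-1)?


Concavity is determined by the sign of f''(x).
f(x) = -2x^3 + 2x^2 + 5x + 4
f'(x) = -6x^2 + 4x + 5
f''(x) = -12x + 4
f''(1) = -12 * 1 + 4
= -12 + 4
= -8
Since f''(1) < 0, the function is concave down (-1)

-1


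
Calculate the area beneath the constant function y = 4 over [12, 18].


The area under a constant function y = 4 is a rectangle.
Width = 18 - 12 = 6
Height = 4
Area = width * height
= 6 * 4
= 24

24


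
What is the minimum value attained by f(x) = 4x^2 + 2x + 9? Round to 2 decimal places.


For a quadratic f(x) = ax^2 + bx + c with a > 0, the minimum is at the vertex.
Vertex x-coordinate: x = -b/(2a)
x = -(2) / (2 * 4)
x = -2/8 = -1/4
Substitute back to find the minimum value:
f(-1/4) = 4 * (-1/4)^2 + 2 * (-1/4) + 9
= 1/4 - 1/2 + 9
= 35/4 = 8.75

8.75


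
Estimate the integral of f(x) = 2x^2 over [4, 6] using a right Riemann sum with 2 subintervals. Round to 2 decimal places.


Right Riemann sum uses right endpoints of each subinterval.
Interval: [4, 6], n = 2
dx = (6 - 4) / 2 = 1
Right endpoints: [5, 6]
f values: [50, 72]
Sum = dx * (sum of f values)
= 1 * 122
= 122 = 122.00

122.00


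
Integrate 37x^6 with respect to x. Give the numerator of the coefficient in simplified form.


Apply the power rule for integration:
integral of ax^n dx = a/(n+1) * x^(n+1) + C
integral of 37x^6 dx
= 37/7 * x^7 + C
The coefficient in lowest terms is 37/7, and its numerator is 37

37


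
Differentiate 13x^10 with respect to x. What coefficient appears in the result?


We apply the power rule: d/dx [ax^n] = a*n * x^(n-1)
d/dx [13x^10]
= 13 * 10 * x^(10-1)
= 130x^9
The coefficient is 130

130


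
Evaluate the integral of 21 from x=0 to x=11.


The integral of a constant k over [a, b] equals k * (b - a).
integral from 0 to 11 of 21 dx
= 21 * (11 - 0)
= 21 * 11
= 231

231


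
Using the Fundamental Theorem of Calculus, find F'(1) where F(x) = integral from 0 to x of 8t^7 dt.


By the Fundamental Theorem of Calculus (Part 1):
If F(x) = integral from 0 to x of f(t) dt, then F'(x) = f(x)
Here f(t) = 8t^7
So F'(x) = 8x^7
Evaluate at x = 1:
F'(1) = 8 * 1^7
= 8 * 1
= 8

8


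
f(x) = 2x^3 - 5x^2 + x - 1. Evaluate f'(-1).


Differentiate f(x) = 2x^3 - 5x^2 + x - 1 term by term:
f'(x) = 6x^2 - 10x + 1
Substitute x = -1:
f'(-1) = 6 * (-1)^2 - 10 * (-1) + 1
= 6 + 10 + 1
= 17

17


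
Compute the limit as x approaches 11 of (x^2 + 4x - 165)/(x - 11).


Direct substitution gives 0/0, so we factor the numerator.
Factor: (x^2 + 4x - 165) = (x - 11)(x + 15)
Cancel the common factor (x - 11):
(x^2 + 4x - 165)/(x - 11) = (x + 15)
Now substitute x = 11:
= (11) - (-15) = 26

26


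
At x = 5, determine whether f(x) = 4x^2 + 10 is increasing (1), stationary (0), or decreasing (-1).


Compute f'(x) to determine behavior:
f'(x) = 8x
f'(5) = 8 * 5 + 0
= 40 + 0
= 40
Since f'(5) > 0, the function is increasing (1)

1


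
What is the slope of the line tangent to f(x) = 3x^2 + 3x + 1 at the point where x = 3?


The slope of the tangent line equals f'(x) at the point.
f(x) = 3x^2 + 3x + 1
f'(x) = 6x + 3
At x = 3:
f'(3) = 6 * 3 + 3
= 18 + 3
= 21

21


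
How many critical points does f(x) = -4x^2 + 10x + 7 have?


Find where f'(x) = 0:
f'(x) = -8x + 10
Set f'(x) = 0:
-8x + 10 = 0
x = -10 / (-8) = 5/4
This is a linear equation in x, so there is exactly one solution.
Number of critical points: 1

1


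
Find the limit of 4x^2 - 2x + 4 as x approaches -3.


Since polynomials are continuous, we use direct substitution.
lim(x->-3) of 4x^2 - 2x + 4
= 4 * (-3)^2 - 2 * (-3) + 4
= 36 + 6 + 4
= 46

46


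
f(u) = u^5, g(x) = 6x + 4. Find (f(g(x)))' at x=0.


Using the chain rule: (f(g(x)))' = f'(g(x)) * g'(x)
First, find g(0):
g(0) = 6 * 0 + 4 = 4
Next, f'(u) = 5u^4
And g'(x) = 6
So f'(g(0)) * g'(0)
= 5 * 4^4 * 6
= 5 * 256 * 6
= 7680

7680


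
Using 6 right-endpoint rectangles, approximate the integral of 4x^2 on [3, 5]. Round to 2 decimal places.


Right Riemann sum uses right endpoints of each subinterval.
Interval: [3, 5], n = 6
dx = (5 - 3) / 6 = 1/3
Right endpoints: [10/3, 11/3, 4, 13/3, 14/3, 5]
f values: [400/9, 484/9, 64, 676/9, 784/9, 100]
Sum = dx * (sum of f values)
= 1/3 * 3820/9
= 3820/27 ≈ 141.48

141.48


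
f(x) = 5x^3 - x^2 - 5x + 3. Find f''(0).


First derivative:
f'(x) = 15x^2 - 2x - 5
Second derivative:
f''(x) = 30x - 2
Substitute x = 0:
f''(0) = 30 * 0 - 2
= 0 - 2
= -2

-2


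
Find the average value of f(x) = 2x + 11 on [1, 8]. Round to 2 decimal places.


Average value = 1/(b-a) * integral from a to b of f(x) dx
First compute the integral of 2x + 11:
F(x) = x^2 + 11x
F(8) = 1 * 64 + 11 * 8 = 152
F(1) = 1 * 1 + 11 * 1 = 12
Integral = 152 - 12 = 140
Average = 140 / (8 - 1) = 140 / 7
= 20 = 20.00

20.00


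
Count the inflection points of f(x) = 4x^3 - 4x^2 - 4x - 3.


Inflection points occur where f''(x) = 0 and concavity changes.
f(x) = 4x^3 - 4x^2 - 4x - 3
f'(x) = 12x^2 - 8x - 4
f''(x) = 24x - 8
Set f''(x) = 0:
24x - 8 = 0
x = 8 / 24 = 1/3
Since f''(x) is linear (degree 1), it changes sign at this point.
Therefore there is exactly 1 inflection point.

1


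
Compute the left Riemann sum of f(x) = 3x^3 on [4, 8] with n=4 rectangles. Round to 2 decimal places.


Left Riemann sum uses left endpoints of each subinterval.
Interval: [4, 8], n = 4
dx = (8 - 4) / 4 = 1
Left endpoints: [4, 5, 6, 7]
f values: [192, 375, 648, 1029]
Sum = dx * (sum of f values)
= 1 * 2244
= 2244 = 2244.00

2244.00


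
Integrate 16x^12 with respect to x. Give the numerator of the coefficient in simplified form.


Apply the power rule for integration:
integral of ax^n dx = a/(n+1) * x^(n+1) + C
integral of 16x^12 dx
= 16/13 * x^13 + C
The coefficient in lowest terms is 16/13, and its numerator is 16

16


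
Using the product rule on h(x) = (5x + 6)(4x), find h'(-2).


Let u(x) = 5x + 6 and v(x) = 4x
u'(x) = 5
v'(x) = 4
Product rule: h'(x) = u'(x)*v(x) + u(x)*v'(x)
= 5 * (4x) + (5x + 6) * 4
At x = -2:
u(-2) = 5 * (-2) + 6 = -4
v(-2) = 4 * (-2) + 0 = -8
h'(-2) = 5 * (-8) + (-4) * 4
= -40 - 16
= -56

-56


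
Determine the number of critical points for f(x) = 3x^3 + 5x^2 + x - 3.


Find where f'(x) = 0:
f(x) = 3x^3 + 5x^2 + x - 3
f'(x) = 9x^2 + 10x + 1
This is a quadratic in x. Use the discriminant to count real roots.
Discriminant = (10)^2 - 4 * 9 * 1
= 100 - 36
= 64
Since discriminant > 0, f'(x) = 0 has 2 real solutions.
Number of critical points: 2

2


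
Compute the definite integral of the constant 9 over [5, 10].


The integral of a constant k over [a, b] equals k * (b - a).
integral from 5 to 10 of 9 dx
= 9 * (10 - 5)
= 9 * 5
= 45

45


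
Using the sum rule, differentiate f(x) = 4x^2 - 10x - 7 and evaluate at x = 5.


Differentiate term by term using power and sum rules:
f(x) = 4x^2 - 10x - 7
f'(x) = 8x - 10
Substitute x = 5:
f'(5) = 8 * 5 - 10
= 40 - 10
= 30

30


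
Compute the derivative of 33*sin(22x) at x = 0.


Apply the chain rule to differentiate 33*sin(22x):
d/dx [33*sin(22x)]
= 33 * cos(22x) * d/dx(22x)
= 33 * 22 * cos(22x)
= 726 * cos(22x)
Evaluate at x = 0:
= 726 * cos(0)
= 726 * 1
= 726

726


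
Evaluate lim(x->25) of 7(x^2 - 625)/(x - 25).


Direct substitution gives 0/0, so we factor the numerator.
Factor: 7(x^2 - 625) = 7 * (x - 25)(x + 25)
Cancel the common factor (x - 25):
7(x^2 - 625)/(x - 25) = 7 * (x + 25)
Now substitute x = 25:
= 7 * (25 + 25) = 350

350


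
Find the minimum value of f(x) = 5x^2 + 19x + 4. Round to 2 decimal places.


For a quadratic f(x) = ax^2 + bx + c with a > 0, the minimum is at the vertex.
Vertex x-coordinate: x = -b/(2a)
x = -(19) / (2 * 5)
x = -19/10
Substitute back to find the minimum value:
f(-19/10) = 5 * (-19/10)^2 + 19 * (-19/10) + 4
= 361/20 - 361/10 + 4
= -281/20 = -14.05

-14.05


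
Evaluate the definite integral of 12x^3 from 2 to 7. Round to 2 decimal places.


Find the antiderivative of 12x^3:
F(x) = 12/4 * x^4
Apply the Fundamental Theorem of Calculus:
F(7) - F(2)
= 12/4 * 7^4 - 12/4 * 2^4
= 12/4 * (2401 - 16)
= 12/4 * 2385
= 7155 = 7155.00

7155.00


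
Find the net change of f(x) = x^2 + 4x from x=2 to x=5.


Net change = f(b) - f(a)
f(x) = x^2 + 4x
Compute f(5):
f(5) = 1 * 5^2 + 4 * 5 + 0
= 25 + 20 + 0
= 45
Compute f(2):
f(2) = 1 * 2^2 + 4 * 2 + 0
= 4 + 8 + 0
= 12
Net change = 45 - 12 = 33

33


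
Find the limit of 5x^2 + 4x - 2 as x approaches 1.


Since polynomials are continuous, we use direct substitution.
lim(x->1) of 5x^2 + 4x - 2
= 5 * 1^2 + 4 * 1 - 2
= 5 + 4 - 2
= 7

7


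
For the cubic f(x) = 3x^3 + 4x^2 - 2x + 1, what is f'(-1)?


Differentiate f(x) = 3x^3 + 4x^2 - 2x + 1 term by term:
f'(x) = 9x^2 + 8x - 2
Substitute x = -1:
f'(-1) = 9 * (-1)^2 + 8 * (-1) - 2
= 9 - 8 - 2
= -1

-1


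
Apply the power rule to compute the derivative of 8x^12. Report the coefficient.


We apply the power rule: d/dx [ax^n] = a*n * x^(n-1)
d/dx [8x^12]
= 8 * 12 * x^(12-1)
= 96x^11
The coefficient is 96

96


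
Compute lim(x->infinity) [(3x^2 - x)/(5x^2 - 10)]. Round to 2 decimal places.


For limits at infinity with equal-degree polynomials,
we compare leading coefficients.
Numerator leading term: 3x^2
Denominator leading term: 5x^2
Divide both by x^2:
lim = (3 - 1/x) / (5 - 10/x^2)
As x -> infinity, the 1/x and 1/x^2 terms vanish:
= 3/5 = 0.60

0.60


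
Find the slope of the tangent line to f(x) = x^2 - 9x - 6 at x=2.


The slope of the tangent line equals f'(x) at the point.
f(x) = x^2 - 9x - 6
f'(x) = 2x - 9
At x = 2:
f'(2) = 2 * 2 - 9
= 4 - 9
= -5

-5


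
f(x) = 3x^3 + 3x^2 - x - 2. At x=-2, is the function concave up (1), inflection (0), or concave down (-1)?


Concavity is determined by the sign of f''(x).
f(x) = 3x^3 + 3x^2 - x - 2
f'(x) = 9x^2 + 6x - 1
f''(x) = 18x + 6
f''(-2) = 18 * (-2) + 6
= -36 + 6
= -30
Since f''(-2) < 0, the function is concave down (-1)

-1


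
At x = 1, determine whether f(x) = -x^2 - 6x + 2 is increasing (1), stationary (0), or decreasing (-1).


Compute f'(x) to determine behavior:
f'(x) = -2x - 6
f'(1) = -2 * 1 - 6
= -2 - 6
= -8
Since f'(1) < 0, the function is decreasing (-1)

-1


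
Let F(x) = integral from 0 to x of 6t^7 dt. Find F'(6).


By the Fundamental Theorem of Calculus (Part 1):
If F(x) = integral from 0 to x of f(t) dt, then F'(x) = f(x)
Here f(t) = 6t^7
So F'(x) = 6x^7
Evaluate at x = 6:
F'(6) = 6 * 6^7
= 6 * 279936
= 1679616

1679616


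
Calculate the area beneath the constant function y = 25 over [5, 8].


The area under a constant function y = 25 is a rectangle.
Width = 8 - 5 = 3
Height = 25
Area = width * height
= 3 * 25
= 75

75


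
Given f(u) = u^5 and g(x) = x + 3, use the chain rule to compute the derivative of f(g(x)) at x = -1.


Using the chain rule: (f(g(x)))' = f'(g(x)) * g'(x)
First, find g(-1):
g(-1) = 1 * (-1) + 3 = 2
Next, f'(u) = 5u^4
And g'(x) = 1
So f'(g(-1)) * g'(-1)
= 5 * 2^4 * 1
= 5 * 16 * 1
= 80

80


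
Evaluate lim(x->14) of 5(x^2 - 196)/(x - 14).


Direct substitution gives 0/0, so we factor the numerator.
Factor: 5(x^2 - 196) = 5 * (x - 14)(x + 14)
Cancel the common factor (x - 14):
5(x^2 - 196)/(x - 14) = 5 * (x + 14)
Now substitute x = 14:
= 5 * (14 + 14) = 140

140


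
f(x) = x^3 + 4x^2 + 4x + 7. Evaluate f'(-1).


Differentiate f(x) = x^3 + 4x^2 + 4x + 7 term by term:
f'(x) = 3x^2 + 8x + 4
Substitute x = -1:
f'(-1) = 3 * (-1)^2 + 8 * (-1) + 4
= 3 - 8 + 4
= -1

-1


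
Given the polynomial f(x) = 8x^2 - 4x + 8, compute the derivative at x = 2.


Differentiate term by term using power and sum rules:
f(x) = 8x^2 - 4x + 8
f'(x) = 16x - 4
Substitute x = 2:
f'(2) = 16 * 2 - 4
= 32 - 4
= 28

28


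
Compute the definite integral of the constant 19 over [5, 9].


The integral of a constant k over [a, b] equals k * (b - a).
integral from 5 to 9 of 19 dx
= 19 * (9 - 5)
= 19 * 4
= 76

76


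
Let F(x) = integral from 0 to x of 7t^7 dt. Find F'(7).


By the Fundamental Theorem of Calculus (Part 1):
If F(x) = integral from 0 to x of f(t) dt, then F'(x) = f(x)
Here f(t) = 7t^7
So F'(x) = 7x^7
Evaluate at x = 7:
F'(7) = 7 * 7^7
= 7 * 823543
= 5764801

5764801


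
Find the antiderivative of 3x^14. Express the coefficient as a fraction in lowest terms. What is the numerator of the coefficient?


Apply the power rule for integration:
integral of ax^n dx = a/(n+1) * x^(n+1) + C
integral of 3x^14 dx
= 3/15 * x^15 + C
= 1/5 * x^15 + C
The coefficient in lowest terms is 1/5, and its numerator is 1

1


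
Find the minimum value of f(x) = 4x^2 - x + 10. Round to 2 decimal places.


For a quadratic f(x) = ax^2 + bx + c with a > 0, the minimum is at the vertex.
Vertex x-coordinate: x = -b/(2a)
x = -(-1) / (2 * 4)
x = 1/8
Substitute back to find the minimum value:
f(1/8) = 4 * (1/8)^2 - 1 * (1/8) + 10
= 1/16 - 1/8 + 10
= 159/16 ≈ 9.94

9.94


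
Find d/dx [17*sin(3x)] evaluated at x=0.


Apply the chain rule to differentiate 17*sin(3x):
d/dx [17*sin(3x)]
= 17 * cos(3x) * d/dx(3x)
= 17 * 3 * cos(3x)
= 51 * cos(3x)
Evaluate at x = 0:
= 51 * cos(0)
= 51 * 1
= 51

51


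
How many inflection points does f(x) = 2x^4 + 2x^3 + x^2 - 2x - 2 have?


Inflection points occur where f''(x) = 0 and concavity changes.
f(x) = 2x^4 + 2x^3 + x^2 - 2x - 2
f'(x) = 8x^3 + 6x^2 + 2x - 2
f''(x) = 24x^2 + 12x + 2
This is a quadratic in x. Use the discriminant to count real roots.
Discriminant = (12)^2 - 4 * 24 * 2
= 144 - 192
= -48
Since discriminant < 0, f''(x) = 0 has no real solutions.
Number of inflection points: 0

0


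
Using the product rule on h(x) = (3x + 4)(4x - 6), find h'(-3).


Let u(x) = 3x + 4 and v(x) = 4x - 6
u'(x) = 3
v'(x) = 4
Product rule: h'(x) = u'(x)*v(x) + u(x)*v'(x)
= 3 * (4x - 6) + (3x + 4) * 4
At x = -3:
u(-3) = 3 * (-3) + 4 = -5
v(-3) = 4 * (-3) - 6 = -18
h'(-3) = 3 * (-18) + (-5) * 4
= -54 - 20
= -74

-74


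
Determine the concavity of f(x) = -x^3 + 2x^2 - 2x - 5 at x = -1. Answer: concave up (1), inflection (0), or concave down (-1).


Concavity is determined by the sign of f''(x).
f(x) = -x^3 + 2x^2 - 2x - 5
f'(x) = -3x^2 + 4x - 2
f''(x) = -6x + 4
f''(-1) = -6 * (-1) + 4
= 6 + 4
= 10
Since f''(-1) > 0, the function is concave up (1)

1


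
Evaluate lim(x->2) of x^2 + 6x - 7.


Since polynomials are continuous, we use direct substitution.
lim(x->2) of x^2 + 6x - 7
= 1 * 2^2 + 6 * 2 - 7
= 4 + 12 - 7
= 9

9


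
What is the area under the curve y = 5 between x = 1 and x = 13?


The area under a constant function y = 5 is a rectangle.
Width = 13 - 1 = 12
Height = 5
Area = width * height
= 12 * 5
= 60

60


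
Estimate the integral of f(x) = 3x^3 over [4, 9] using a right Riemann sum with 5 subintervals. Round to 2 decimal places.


Right Riemann sum uses right endpoints of each subinterval.
Interval: [4, 9], n = 5
dx = (9 - 4) / 5 = 1
Right endpoints: [5, 6, 7, 8, 9]
f values: [375, 648, 1029, 1536, 2187]
Sum = dx * (sum of f values)
= 1 * 5775
= 5775 = 5775.00

5775.00


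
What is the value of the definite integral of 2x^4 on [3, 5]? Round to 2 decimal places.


Find the antiderivative of 2x^4:
F(x) = 2/5 * x^5
Apply the Fundamental Theorem of Calculus:
F(5) - F(3)
= 2/5 * 5^5 - 2/5 * 3^5
= 2/5 * (3125 - 243)
= 2/5 * 2882
= 5764/5 = 1152.80

1152.80


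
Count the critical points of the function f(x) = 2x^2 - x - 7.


Find where f'(x) = 0:
f'(x) = 4x - 1
Set f'(x) = 0:
4x - 1 = 0
x = 1 / 4 = 1/4
This is a linear equation in x, so there is exactly one solution.
Number of critical points: 1

1


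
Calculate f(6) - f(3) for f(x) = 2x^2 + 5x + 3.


Net change = f(b) - f(a)
f(x) = 2x^2 + 5x + 3
Compute f(6):
f(6) = 2 * 6^2 + 5 * 6 + 3
= 72 + 30 + 3
= 105
Compute f(3):
f(3) = 2 * 3^2 + 5 * 3 + 3
= 18 + 15 + 3
= 36
Net change = 105 - 36 = 69

69


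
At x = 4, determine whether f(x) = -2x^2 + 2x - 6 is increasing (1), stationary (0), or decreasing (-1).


Compute f'(x) to determine behavior:
f'(x) = -4x + 2
f'(4) = -4 * 4 + 2
= -16 + 2
= -14
Since f'(4) < 0, the function is decreasing (-1)

-1


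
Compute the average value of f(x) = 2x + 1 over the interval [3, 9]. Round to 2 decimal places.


Average value = 1/(b-a) * integral from a to b of f(x) dx
First compute the integral of 2x + 1:
F(x) = x^2 + x
F(9) = 1 * 81 + 1 * 9 = 90
F(3) = 1 * 9 + 1 * 3 = 12
Integral = 90 - 12 = 78
Average = 78 / (9 - 3) = 78 / 6
= 13 = 13.00

13.00


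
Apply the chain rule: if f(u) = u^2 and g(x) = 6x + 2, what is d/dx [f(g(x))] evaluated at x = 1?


Using the chain rule: (f(g(x)))' = f'(g(x)) * g'(x)
First, find g(1):
g(1) = 6 * 1 + 2 = 8
Next, f'(u) = 2u
And g'(x) = 6
So f'(g(1)) * g'(1)
= 2 * 8 * 6
= 96

96


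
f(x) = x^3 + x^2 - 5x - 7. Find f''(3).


First derivative:
f'(x) = 3x^2 + 2x - 5
Second derivative:
f''(x) = 6x + 2
Substitute x = 3:
f''(3) = 6 * 3 + 2
= 18 + 2
= 20

20


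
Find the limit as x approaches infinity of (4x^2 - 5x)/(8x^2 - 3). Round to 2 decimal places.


For limits at infinity with equal-degree polynomials,
we compare leading coefficients.
Numerator leading term: 4x^2
Denominator leading term: 8x^2
Divide both by x^2:
lim = (4 - 5/x) / (8 - 3/x^2)
As x -> infinity, the 1/x and 1/x^2 terms vanish:
= 4/8 = 1/2 = 0.50

0.50


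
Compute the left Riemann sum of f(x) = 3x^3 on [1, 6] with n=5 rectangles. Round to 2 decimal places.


Left Riemann sum uses left endpoints of each subinterval.
Interval: [1, 6], n = 5
dx = (6 - 1) / 5 = 1
Left endpoints: [1, 2, 3, 4, 5]
f values: [3, 24, 81, 192, 375]
Sum = dx * (sum of f values)
= 1 * 675
= 675 = 675.00

675.00


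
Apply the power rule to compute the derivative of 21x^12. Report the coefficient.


We apply the power rule: d/dx [ax^n] = a*n * x^(n-1)
d/dx [21x^12]
= 21 * 12 * x^(12-1)
= 252x^11
The coefficient is 252

252


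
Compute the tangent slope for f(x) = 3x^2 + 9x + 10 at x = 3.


The slope of the tangent line equals f'(x) at the point.
f(x) = 3x^2 + 9x + 10
f'(x) = 6x + 9
At x = 3:
f'(3) = 6 * 3 + 9
= 18 + 9
= 27

27


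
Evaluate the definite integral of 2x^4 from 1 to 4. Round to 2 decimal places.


Find the antiderivative of 2x^4:
F(x) = 2/5 * x^5
Apply the Fundamental Theorem of Calculus:
F(4) - F(1)
= 2/5 * 4^5 - 2/5 * 1^5
= 2/5 * (1024 - 1)
= 2/5 * 1023
= 2046/5 = 409.20

409.20


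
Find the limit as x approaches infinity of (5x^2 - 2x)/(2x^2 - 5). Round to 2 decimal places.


For limits at infinity with equal-degree polynomials,
we compare leading coefficients.
Numerator leading term: 5x^2
Denominator leading term: 2x^2
Divide both by x^2:
lim = (5 - 2/x) / (2 - 5/x^2)
As x -> infinity, the 1/x and 1/x^2 terms vanish:
= 5/2 = 2.50

2.50


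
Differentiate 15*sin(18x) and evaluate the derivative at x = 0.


Apply the chain rule to differentiate 15*sin(18x):
d/dx [15*sin(18x)]
= 15 * cos(18x) * d/dx(18x)
= 15 * 18 * cos(18x)
= 270 * cos(18x)
Evaluate at x = 0:
= 270 * cos(0)
= 270 * 1
= 270

270


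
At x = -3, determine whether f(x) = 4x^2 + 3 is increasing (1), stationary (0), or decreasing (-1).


Compute f'(x) to determine behavior:
f'(x) = 8x
f'(-3) = 8 * (-3) + 0
= -24 + 0
= -24
Since f'(-3) < 0, the function is decreasing (-1)

-1


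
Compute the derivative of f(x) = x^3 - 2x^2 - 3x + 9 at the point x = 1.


Differentiate f(x) = x^3 - 2x^2 - 3x + 9 term by term:
f'(x) = 3x^2 - 4x - 3
Substitute x = 1:
f'(1) = 3 * 1^2 - 4 * 1 - 3
= 3 - 4 - 3
= -4

-4


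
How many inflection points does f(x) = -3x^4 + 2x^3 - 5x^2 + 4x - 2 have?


Inflection points occur where f''(x) = 0 and concavity changes.
f(x) = -3x^4 + 2x^3 - 5x^2 + 4x - 2
f'(x) = -12x^3 + 6x^2 - 10x + 4
f''(x) = -36x^2 + 12x - 10
This is a quadratic in x. Use the discriminant to count real roots.
Discriminant = (12)^2 - 4 * (-36) * (-10)
= 144 - 1440
= -1296
Since discriminant < 0, f''(x) = 0 has no real solutions.
Number of inflection points: 0

0


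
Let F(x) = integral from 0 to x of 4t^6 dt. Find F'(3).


By the Fundamental Theorem of Calculus (Part 1):
If F(x) = integral from 0 to x of f(t) dt, then F'(x) = f(x)
Here f(t) = 4t^6
So F'(x) = 4x^6
Evaluate at x = 3:
F'(3) = 4 * 3^6
= 4 * 729
= 2916

2916


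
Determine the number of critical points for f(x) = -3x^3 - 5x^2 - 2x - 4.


Find where f'(x) = 0:
f(x) = -3x^3 - 5x^2 - 2x - 4
f'(x) = -9x^2 - 10x - 2
This is a quadratic in x. Use the discriminant to count real roots.
Discriminant = (-10)^2 - 4 * (-9) * (-2)
= 100 - 72
= 28
Since discriminant > 0, f'(x) = 0 has 2 real solutions.
Number of critical points: 2

2


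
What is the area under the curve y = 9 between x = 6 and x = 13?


The area under a constant function y = 9 is a rectangle.
Width = 13 - 6 = 7
Height = 9
Area = width * height
= 7 * 9
= 63

63


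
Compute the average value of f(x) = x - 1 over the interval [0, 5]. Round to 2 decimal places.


Average value = 1/(b-a) * integral from a to b of f(x) dx
First compute the integral of x - 1:
F(x) = (1/2)x^2 - x
F(5) = 1/2 * 25 - 1 * 5 = 15/2
F(0) = 1/2 * 0 - 1 * 0 = 0
Integral = 15/2 - 0 = 15/2
Average = (15/2) / (5 - 0) = (15/2) / 5
= 3/2 = 1.50

1.50


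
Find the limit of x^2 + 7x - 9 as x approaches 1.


Since polynomials are continuous, we use direct substitution.
lim(x->1) of x^2 + 7x - 9
= 1 * 1^2 + 7 * 1 - 9
= 1 + 7 - 9
= -1

-1


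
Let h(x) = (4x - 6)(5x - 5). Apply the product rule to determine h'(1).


Let u(x) = 4x - 6 and v(x) = 5x - 5
u'(x) = 4
v'(x) = 5
Product rule: h'(x) = u'(x)*v(x) + u(x)*v'(x)
= 4 * (5x - 5) + (4x - 6) * 5
At x = 1:
u(1) = 4 * 1 - 6 = -2
v(1) = 5 * 1 - 5 = 0
h'(1) = 4 * 0 + (-2) * 5
= 0 - 10
= -10

-10


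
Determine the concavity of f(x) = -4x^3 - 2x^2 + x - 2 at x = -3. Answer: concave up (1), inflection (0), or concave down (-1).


Concavity is determined by the sign of f''(x).
f(x) = -4x^3 - 2x^2 + x - 2
f'(x) = -12x^2 - 4x + 1
f''(x) = -24x - 4
f''(-3) = -24 * (-3) - 4
= 72 - 4
= 68
Since f''(-3) > 0, the function is concave up (1)

1


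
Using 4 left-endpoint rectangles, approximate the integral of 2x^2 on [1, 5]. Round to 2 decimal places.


Left Riemann sum uses left endpoints of each subinterval.
Interval: [1, 5], n = 4
dx = (5 - 1) / 4 = 1
Left endpoints: [1, 2, 3, 4]
f values: [2, 8, 18, 32]
Sum = dx * (sum of f values)
= 1 * 60
= 60 = 60.00

60.00


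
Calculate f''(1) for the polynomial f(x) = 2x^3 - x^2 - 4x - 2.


First derivative:
f'(x) = 6x^2 - 2x - 4
Second derivative:
f''(x) = 12x - 2
Substitute x = 1:
f''(1) = 12 * 1 - 2
= 12 - 2
= 10

10


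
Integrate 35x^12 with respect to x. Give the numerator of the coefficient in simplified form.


Apply the power rule for integration:
integral of ax^n dx = a/(n+1) * x^(n+1) + C
integral of 35x^12 dx
= 35/13 * x^13 + C
The coefficient in lowest terms is 35/13, and its numerator is 35

35


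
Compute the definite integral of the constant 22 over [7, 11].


The integral of a constant k over [a, b] equals k * (b - a).
integral from 7 to 11 of 22 dx
= 22 * (11 - 7)
= 22 * 4
= 88

88


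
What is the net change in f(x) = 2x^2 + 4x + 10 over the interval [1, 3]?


Net change = f(b) - f(a)
f(x) = 2x^2 + 4x + 10
Compute f(3):
f(3) = 2 * 3^2 + 4 * 3 + 10
= 18 + 12 + 10
= 40
Compute f(1):
f(1) = 2 * 1^2 + 4 * 1 + 10
= 2 + 4 + 10
= 16
Net change = 40 - 16 = 24

24


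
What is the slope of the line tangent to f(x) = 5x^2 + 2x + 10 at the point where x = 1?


The slope of the tangent line equals f'(x) at the point.
f(x) = 5x^2 + 2x + 10
f'(x) = 10x + 2
At x = 1:
f'(1) = 10 * 1 + 2
= 10 + 2
= 12

12


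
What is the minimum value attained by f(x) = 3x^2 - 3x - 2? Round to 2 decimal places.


For a quadratic f(x) = ax^2 + bx + c with a > 0, the minimum is at the vertex.
Vertex x-coordinate: x = -b/(2a)
x = -(-3) / (2 * 3)
x = 3/6 = 1/2
Substitute back to find the minimum value:
f(1/2) = 3 * (1/2)^2 - 3 * (1/2) - 2
= 3/4 - 3/2 - 2
= -11/4 = -2.75

-2.75


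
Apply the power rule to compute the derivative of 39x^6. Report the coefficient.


We apply the power rule: d/dx [ax^n] = a*n * x^(n-1)
d/dx [39x^6]
= 39 * 6 * x^(6-1)
= 234x^5
The coefficient is 234

234


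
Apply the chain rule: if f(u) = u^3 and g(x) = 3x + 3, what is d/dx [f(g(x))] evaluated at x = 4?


Using the chain rule: (f(g(x)))' = f'(g(x)) * g'(x)
First, find g(4):
g(4) = 3 * 4 + 3 = 15
Next, f'(u) = 3u^2
And g'(x) = 3
So f'(g(4)) * g'(4)
= 3 * 15^2 * 3
= 3 * 225 * 3
= 2025

2025


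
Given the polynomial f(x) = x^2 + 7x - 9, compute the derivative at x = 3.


Differentiate term by term using power and sum rules:
f(x) = x^2 + 7x - 9
f'(x) = 2x + 7
Substitute x = 3:
f'(3) = 2 * 3 + 7
= 6 + 7
= 13

13


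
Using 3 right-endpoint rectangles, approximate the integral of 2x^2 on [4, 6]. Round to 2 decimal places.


Right Riemann sum uses right endpoints of each subinterval.
Interval: [4, 6], n = 3
dx = (6 - 4) / 3 = 2/3
Right endpoints: [14/3, 16/3, 6]
f values: [392/9, 512/9, 72]
Sum = dx * (sum of f values)
= 2/3 * 1552/9
= 3104/27 ≈ 114.96

114.96


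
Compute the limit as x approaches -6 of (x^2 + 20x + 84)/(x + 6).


Direct substitution gives 0/0, so we factor the numerator.
Factor: (x^2 + 20x + 84) = (x + 6)(x + 14)
Cancel the common factor (x + 6):
(x^2 + 20x + 84)/(x + 6) = (x + 14)
Now substitute x = -6:
= (-6) - (-14) = 8

8


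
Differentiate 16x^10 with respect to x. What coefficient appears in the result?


We apply the power rule: d/dx [ax^n] = a*n * x^(n-1)
d/dx [16x^10]
= 16 * 10 * x^(10-1)
= 160x^9
The coefficient is 160

160


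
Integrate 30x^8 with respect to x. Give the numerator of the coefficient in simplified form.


Apply the power rule for integration:
integral of ax^n dx = a/(n+1) * x^(n+1) + C
integral of 30x^8 dx
= 30/9 * x^9 + C
= 10/3 * x^9 + C
The coefficient in lowest terms is 10/3, and its numerator is 10

10


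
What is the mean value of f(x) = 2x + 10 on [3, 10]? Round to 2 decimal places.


Average value = 1/(b-a) * integral from a to b of f(x) dx
First compute the integral of 2x + 10:
F(x) = x^2 + 10x
F(10) = 1 * 100 + 10 * 10 = 200
F(3) = 1 * 9 + 10 * 3 = 39
Integral = 200 - 39 = 161
Average = 161 / (10 - 3) = 161 / 7
= 23 = 23.00

23.00


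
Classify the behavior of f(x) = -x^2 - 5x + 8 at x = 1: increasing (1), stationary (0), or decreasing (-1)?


Compute f'(x) to determine behavior:
f'(x) = -2x - 5
f'(1) = -2 * 1 - 5
= -2 - 5
= -7
Since f'(1) < 0, the function is decreasing (-1)

-1


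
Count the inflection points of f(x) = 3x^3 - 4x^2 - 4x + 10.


Inflection points occur where f''(x) = 0 and concavity changes.
f(x) = 3x^3 - 4x^2 - 4x + 10
f'(x) = 9x^2 - 8x - 4
f''(x) = 18x - 8
Set f''(x) = 0:
18x - 8 = 0
x = 8 / 18 = 4/9
Since f''(x) is linear (degree 1), it changes sign at this point.
Therefore there is exactly 1 inflection point.

1


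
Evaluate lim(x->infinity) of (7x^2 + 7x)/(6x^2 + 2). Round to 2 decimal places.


For limits at infinity with equal-degree polynomials,
we compare leading coefficients.
Numerator leading term: 7x^2
Denominator leading term: 6x^2
Divide both by x^2:
lim = (7 + 7/x) / (6 + 2/x^2)
As x -> infinity, the 1/x and 1/x^2 terms vanish:
= 7/6 ≈ 1.17

1.17


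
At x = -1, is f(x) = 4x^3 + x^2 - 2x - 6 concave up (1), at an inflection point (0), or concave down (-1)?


Concavity is determined by the sign of f''(x).
f(x) = 4x^3 + x^2 - 2x - 6
f'(x) = 12x^2 + 2x - 2
f''(x) = 24x + 2
f''(-1) = 24 * (-1) + 2
= -24 + 2
= -22
Since f''(-1) < 0, the function is concave down (-1)

-1


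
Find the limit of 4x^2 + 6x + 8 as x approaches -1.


Since polynomials are continuous, we use direct substitution.
lim(x->-1) of 4x^2 + 6x + 8
= 4 * (-1)^2 + 6 * (-1) + 8
= 4 - 6 + 8
= 6

6


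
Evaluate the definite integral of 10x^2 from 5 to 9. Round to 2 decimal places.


Find the antiderivative of 10x^2:
F(x) = 10/3 * x^3
Apply the Fundamental Theorem of Calculus:
F(9) - F(5)
= 10/3 * 9^3 - 10/3 * 5^3
= 10/3 * (729 - 125)
= 10/3 * 604
= 6040/3 ≈ 2013.33

2013.33


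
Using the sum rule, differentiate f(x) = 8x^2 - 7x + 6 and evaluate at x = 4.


Differentiate term by term using power and sum rules:
f(x) = 8x^2 - 7x + 6
f'(x) = 16x - 7
Substitute x = 4:
f'(4) = 16 * 4 - 7
= 64 - 7
= 57

57


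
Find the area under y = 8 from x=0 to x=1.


The area under a constant function y = 8 is a rectangle.
Width = 1 - 0 = 1
Height = 8
Area = width * height
= 1 * 8
= 8

8


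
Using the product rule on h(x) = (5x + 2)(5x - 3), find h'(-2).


Let u(x) = 5x + 2 and v(x) = 5x - 3
u'(x) = 5
v'(x) = 5
Product rule: h'(x) = u'(x)*v(x) + u(x)*v'(x)
= 5 * (5x - 3) + (5x + 2) * 5
At x = -2:
u(-2) = 5 * (-2) + 2 = -8
v(-2) = 5 * (-2) - 3 = -13
h'(-2) = 5 * (-13) + (-8) * 5
= -65 - 40
= -105

-105


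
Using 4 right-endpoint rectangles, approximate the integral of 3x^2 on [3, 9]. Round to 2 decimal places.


Right Riemann sum uses right endpoints of each subinterval.
Interval: [3, 9], n = 4
dx = (9 - 3) / 4 = 3/2
Right endpoints: [9/2, 6, 15/2, 9]
f values: [243/4, 108, 675/4, 243]
Sum = dx * (sum of f values)
= 3/2 * 1161/2
= 3483/4 = 870.75

870.75


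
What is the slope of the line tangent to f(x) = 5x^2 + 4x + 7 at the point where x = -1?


The slope of the tangent line equals f'(x) at the point.
f(x) = 5x^2 + 4x + 7
f'(x) = 10x + 4
At x = -1:
f'(-1) = 10 * (-1) + 4
= -10 + 4
= -6

-6


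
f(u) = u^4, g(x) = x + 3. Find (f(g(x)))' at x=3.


Using the chain rule: (f(g(x)))' = f'(g(x)) * g'(x)
First, find g(3):
g(3) = 1 * 3 + 3 = 6
Next, f'(u) = 4u^3
And g'(x) = 1
So f'(g(3)) * g'(3)
= 4 * 6^3 * 1
= 4 * 216 * 1
= 864

864


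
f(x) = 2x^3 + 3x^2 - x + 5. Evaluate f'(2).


Differentiate f(x) = 2x^3 + 3x^2 - x + 5 term by term:
f'(x) = 6x^2 + 6x - 1
Substitute x = 2:
f'(2) = 6 * 2^2 + 6 * 2 - 1
= 24 + 12 - 1
= 35

35


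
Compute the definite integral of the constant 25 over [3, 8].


The integral of a constant k over [a, b] equals k * (b - a).
integral from 3 to 8 of 25 dx
= 25 * (8 - 3)
= 25 * 5
= 125

125


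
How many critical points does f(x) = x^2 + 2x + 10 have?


Find where f'(x) = 0:
f'(x) = 2x + 2
Set f'(x) = 0:
2x + 2 = 0
x = -2 / 2 = -1
This is a linear equation in x, so there is exactly one solution.
Number of critical points: 1

1


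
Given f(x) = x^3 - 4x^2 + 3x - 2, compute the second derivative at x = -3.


First derivative:
f'(x) = 3x^2 - 8x + 3
Second derivative:
f''(x) = 6x - 8
Substitute x = -3:
f''(-3) = 6 * (-3) - 8
= -18 - 8
= -26

-26


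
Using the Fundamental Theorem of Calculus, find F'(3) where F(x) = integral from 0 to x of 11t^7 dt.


By the Fundamental Theorem of Calculus (Part 1):
If F(x) = integral from 0 to x of f(t) dt, then F'(x) = f(x)
Here f(t) = 11t^7
So F'(x) = 11x^7
Evaluate at x = 3:
F'(3) = 11 * 3^7
= 11 * 2187
= 24057

24057


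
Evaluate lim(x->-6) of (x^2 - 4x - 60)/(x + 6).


Direct substitution gives 0/0, so we factor the numerator.
Factor: (x^2 - 4x - 60) = (x + 6)(x - 10)
Cancel the common factor (x + 6):
(x^2 - 4x - 60)/(x + 6) = (x - 10)
Now substitute x = -6:
= (-6) - (10) = -16

-16


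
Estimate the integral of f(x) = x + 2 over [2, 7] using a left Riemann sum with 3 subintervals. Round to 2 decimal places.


Left Riemann sum uses left endpoints of each subinterval.
Interval: [2, 7], n = 3
dx = (7 - 2) / 3 = 5/3
Left endpoints: [2, 11/3, 16/3]
f values: [4, 17/3, 22/3]
Sum = dx * (sum of f values)
= 5/3 * 17
= 85/3 ≈ 28.33

28.33


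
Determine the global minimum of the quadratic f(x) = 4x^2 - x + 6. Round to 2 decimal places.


For a quadratic f(x) = ax^2 + bx + c with a > 0, the minimum is at the vertex.
Vertex x-coordinate: x = -b/(2a)
x = -(-1) / (2 * 4)
x = 1/8
Substitute back to find the minimum value:
f(1/8) = 4 * (1/8)^2 - 1 * (1/8) + 6
= 1/16 - 1/8 + 6
= 95/16 ≈ 5.94

5.94


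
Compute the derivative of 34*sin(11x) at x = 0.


Apply the chain rule to differentiate 34*sin(11x):
d/dx [34*sin(11x)]
= 34 * cos(11x) * d/dx(11x)
= 34 * 11 * cos(11x)
= 374 * cos(11x)
Evaluate at x = 0:
= 374 * cos(0)
= 374 * 1
= 374

374


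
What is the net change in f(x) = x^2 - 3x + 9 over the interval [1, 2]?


Net change = f(b) - f(a)
f(x) = x^2 - 3x + 9
Compute f(2):
f(2) = 1 * 2^2 - 3 * 2 + 9
= 4 - 6 + 9
= 7
Compute f(1):
f(1) = 1 * 1^2 - 3 * 1 + 9
= 1 - 3 + 9
= 7
Net change = 7 - 7 = 0

0


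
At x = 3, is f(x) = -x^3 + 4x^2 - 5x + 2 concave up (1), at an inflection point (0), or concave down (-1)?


Concavity is determined by the sign of f''(x).
f(x) = -x^3 + 4x^2 - 5x + 2
f'(x) = -3x^2 + 8x - 5
f''(x) = -6x + 8
f''(3) = -6 * 3 + 8
= -18 + 8
= -10
Since f''(3) < 0, the function is concave down (-1)

-1


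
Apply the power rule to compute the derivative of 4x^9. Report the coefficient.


We apply the power rule: d/dx [ax^n] = a*n * x^(n-1)
d/dx [4x^9]
= 4 * 9 * x^(9-1)
= 36x^8
The coefficient is 36

36


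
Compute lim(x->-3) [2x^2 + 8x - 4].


Since polynomials are continuous, we use direct substitution.
lim(x->-3) of 2x^2 + 8x - 4
= 2 * (-3)^2 + 8 * (-3) - 4
= 18 - 24 - 4
= -10

-10


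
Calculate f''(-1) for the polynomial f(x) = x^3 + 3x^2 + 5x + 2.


First derivative:
f'(x) = 3x^2 + 6x + 5
Second derivative:
f''(x) = 6x + 6
Substitute x = -1:
f''(-1) = 6 * (-1) + 6
= -6 + 6
= 0

0


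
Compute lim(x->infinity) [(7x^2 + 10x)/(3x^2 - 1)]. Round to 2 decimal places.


For limits at infinity with equal-degree polynomials,
we compare leading coefficients.
Numerator leading term: 7x^2
Denominator leading term: 3x^2
Divide both by x^2:
lim = (7 + 10/x) / (3 - 1/x^2)
As x -> infinity, the 1/x and 1/x^2 terms vanish:
= 7/3 ≈ 2.33

2.33


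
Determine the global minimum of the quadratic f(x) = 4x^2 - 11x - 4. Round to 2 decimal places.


For a quadratic f(x) = ax^2 + bx + c with a > 0, the minimum is at the vertex.
Vertex x-coordinate: x = -b/(2a)
x = -(-11) / (2 * 4)
x = 11/8
Substitute back to find the minimum value:
f(11/8) = 4 * (11/8)^2 - 11 * (11/8) - 4
= 121/16 - 121/8 - 4
= -185/16 ≈ -11.56

-11.56


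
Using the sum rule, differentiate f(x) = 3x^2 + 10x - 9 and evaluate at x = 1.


Differentiate term by term using power and sum rules:
f(x) = 3x^2 + 10x - 9
f'(x) = 6x + 10
Substitute x = 1:
f'(1) = 6 * 1 + 10
= 6 + 10
= 16

16


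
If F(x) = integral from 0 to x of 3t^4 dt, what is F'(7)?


By the Fundamental Theorem of Calculus (Part 1):
If F(x) = integral from 0 to x of f(t) dt, then F'(x) = f(x)
Here f(t) = 3t^4
So F'(x) = 3x^4
Evaluate at x = 7:
F'(7) = 3 * 7^4
= 3 * 2401
= 7203

7203


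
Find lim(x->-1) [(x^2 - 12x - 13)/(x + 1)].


Direct substitution gives 0/0, so we factor the numerator.
Factor: (x^2 - 12x - 13) = (x + 1)(x - 13)
Cancel the common factor (x + 1):
(x^2 - 12x - 13)/(x + 1) = (x - 13)
Now substitute x = -1:
= (-1) - (13) = -14

-14


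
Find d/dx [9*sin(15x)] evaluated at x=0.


Apply the chain rule to differentiate 9*sin(15x):
d/dx [9*sin(15x)]
= 9 * cos(15x) * d/dx(15x)
= 9 * 15 * cos(15x)
= 135 * cos(15x)
Evaluate at x = 0:
= 135 * cos(0)
= 135 * 1
= 135

135


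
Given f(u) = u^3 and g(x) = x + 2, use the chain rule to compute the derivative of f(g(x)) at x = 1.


Using the chain rule: (f(g(x)))' = f'(g(x)) * g'(x)
First, find g(1):
g(1) = 1 * 1 + 2 = 3
Next, f'(u) = 3u^2
And g'(x) = 1
So f'(g(1)) * g'(1)
= 3 * 3^2 * 1
= 3 * 9 * 1
= 27

27


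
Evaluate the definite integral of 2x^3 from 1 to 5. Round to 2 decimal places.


Find the antiderivative of 2x^3:
F(x) = 2/4 * x^4
Apply the Fundamental Theorem of Calculus:
F(5) - F(1)
= 2/4 * 5^4 - 2/4 * 1^4
= 2/4 * (625 - 1)
= 2/4 * 624
= 312 = 312.00

312.00


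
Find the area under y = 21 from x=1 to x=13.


The area under a constant function y = 21 is a rectangle.
Width = 13 - 1 = 12
Height = 21
Area = width * height
= 12 * 21
= 252

252


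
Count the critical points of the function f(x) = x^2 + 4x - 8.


Find where f'(x) = 0:
f'(x) = 2x + 4
Set f'(x) = 0:
2x + 4 = 0
x = -4 / 2 = -2
This is a linear equation in x, so there is exactly one solution.
Number of critical points: 1

1


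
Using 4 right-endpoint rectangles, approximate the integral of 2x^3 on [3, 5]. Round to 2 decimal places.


Right Riemann sum uses right endpoints of each subinterval.
Interval: [3, 5], n = 4
dx = (5 - 3) / 4 = 1/2
Right endpoints: [7/2, 4, 9/2, 5]
f values: [343/4, 128, 729/4, 250]
Sum = dx * (sum of f values)
= 1/2 * 646
= 323 = 323.00

323.00


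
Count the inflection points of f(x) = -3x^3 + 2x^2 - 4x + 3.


Inflection points occur where f''(x) = 0 and concavity changes.
f(x) = -3x^3 + 2x^2 - 4x + 3
f'(x) = -9x^2 + 4x - 4
f''(x) = -18x + 4
Set f''(x) = 0:
-18x + 4 = 0
x = -4 / (-18) = 2/9
Since f''(x) is linear (degree 1), it changes sign at this point.
Therefore there is exactly 1 inflection point.

1


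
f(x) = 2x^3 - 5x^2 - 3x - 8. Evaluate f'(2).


Differentiate f(x) = 2x^3 - 5x^2 - 3x - 8 term by term:
f'(x) = 6x^2 - 10x - 3
Substitute x = 2:
f'(2) = 6 * 2^2 - 10 * 2 - 3
= 24 - 20 - 3
= 1

1


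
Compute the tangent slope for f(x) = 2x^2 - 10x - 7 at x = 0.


The slope of the tangent line equals f'(x) at the point.
f(x) = 2x^2 - 10x - 7
f'(x) = 4x - 10
At x = 0:
f'(0) = 4 * 0 - 10
= 0 - 10
= -10

-10


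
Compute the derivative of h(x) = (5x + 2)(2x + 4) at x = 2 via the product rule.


Let u(x) = 5x + 2 and v(x) = 2x + 4
u'(x) = 5
v'(x) = 2
Product rule: h'(x) = u'(x)*v(x) + u(x)*v'(x)
= 5 * (2x + 4) + (5x + 2) * 2
At x = 2:
u(2) = 5 * 2 + 2 = 12
v(2) = 2 * 2 + 4 = 8
h'(2) = 5 * 8 + 12 * 2
= 40 + 24
= 64

64


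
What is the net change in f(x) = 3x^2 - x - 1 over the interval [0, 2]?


Net change = f(b) - f(a)
f(x) = 3x^2 - x - 1
Compute f(2):
f(2) = 3 * 2^2 - 1 * 2 - 1
= 12 - 2 - 1
= 9
Compute f(0):
f(0) = 3 * 0^2 - 1 * 0 - 1
= 0 + 0 - 1
= -1
Net change = 9 - (-1) = 10

10


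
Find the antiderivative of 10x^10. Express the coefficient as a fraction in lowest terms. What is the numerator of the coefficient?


Apply the power rule for integration:
integral of ax^n dx = a/(n+1) * x^(n+1) + C
integral of 10x^10 dx
= 10/11 * x^11 + C
The coefficient in lowest terms is 10/11, and its numerator is 10

10


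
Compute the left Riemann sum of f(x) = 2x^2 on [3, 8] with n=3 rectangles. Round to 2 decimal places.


Left Riemann sum uses left endpoints of each subinterval.
Interval: [3, 8], n = 3
dx = (8 - 3) / 3 = 5/3
Left endpoints: [3, 14/3, 19/3]
f values: [18, 392/9, 722/9]
Sum = dx * (sum of f values)
= 5/3 * 1276/9
= 6380/27 ≈ 236.30

236.30


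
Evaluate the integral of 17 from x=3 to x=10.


The integral of a constant k over [a, b] equals k * (b - a).
integral from 3 to 10 of 17 dx
= 17 * (10 - 3)
= 17 * 7
= 119

119


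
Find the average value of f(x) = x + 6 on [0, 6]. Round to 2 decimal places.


Average value = 1/(b-a) * integral from a to b of f(x) dx
First compute the integral of x + 6:
F(x) = (1/2)x^2 + 6x
F(6) = 1/2 * 36 + 6 * 6 = 54
F(0) = 1/2 * 0 + 6 * 0 = 0
Integral = 54 - 0 = 54
Average = 54 / (6 - 0) = 54 / 6
= 9 = 9.00

9.00


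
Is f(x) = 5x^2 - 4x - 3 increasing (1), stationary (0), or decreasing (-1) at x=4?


Compute f'(x) to determine behavior:
f'(x) = 10x - 4
f'(4) = 10 * 4 - 4
= 40 - 4
= 36
Since f'(4) > 0, the function is increasing (1)

1


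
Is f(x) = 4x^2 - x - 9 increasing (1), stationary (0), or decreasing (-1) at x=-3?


Compute f'(x) to determine behavior:
f'(x) = 8x - 1
f'(-3) = 8 * (-3) - 1
= -24 - 1
= -25
Since f'(-3) < 0, the function is decreasing (-1)

-1
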